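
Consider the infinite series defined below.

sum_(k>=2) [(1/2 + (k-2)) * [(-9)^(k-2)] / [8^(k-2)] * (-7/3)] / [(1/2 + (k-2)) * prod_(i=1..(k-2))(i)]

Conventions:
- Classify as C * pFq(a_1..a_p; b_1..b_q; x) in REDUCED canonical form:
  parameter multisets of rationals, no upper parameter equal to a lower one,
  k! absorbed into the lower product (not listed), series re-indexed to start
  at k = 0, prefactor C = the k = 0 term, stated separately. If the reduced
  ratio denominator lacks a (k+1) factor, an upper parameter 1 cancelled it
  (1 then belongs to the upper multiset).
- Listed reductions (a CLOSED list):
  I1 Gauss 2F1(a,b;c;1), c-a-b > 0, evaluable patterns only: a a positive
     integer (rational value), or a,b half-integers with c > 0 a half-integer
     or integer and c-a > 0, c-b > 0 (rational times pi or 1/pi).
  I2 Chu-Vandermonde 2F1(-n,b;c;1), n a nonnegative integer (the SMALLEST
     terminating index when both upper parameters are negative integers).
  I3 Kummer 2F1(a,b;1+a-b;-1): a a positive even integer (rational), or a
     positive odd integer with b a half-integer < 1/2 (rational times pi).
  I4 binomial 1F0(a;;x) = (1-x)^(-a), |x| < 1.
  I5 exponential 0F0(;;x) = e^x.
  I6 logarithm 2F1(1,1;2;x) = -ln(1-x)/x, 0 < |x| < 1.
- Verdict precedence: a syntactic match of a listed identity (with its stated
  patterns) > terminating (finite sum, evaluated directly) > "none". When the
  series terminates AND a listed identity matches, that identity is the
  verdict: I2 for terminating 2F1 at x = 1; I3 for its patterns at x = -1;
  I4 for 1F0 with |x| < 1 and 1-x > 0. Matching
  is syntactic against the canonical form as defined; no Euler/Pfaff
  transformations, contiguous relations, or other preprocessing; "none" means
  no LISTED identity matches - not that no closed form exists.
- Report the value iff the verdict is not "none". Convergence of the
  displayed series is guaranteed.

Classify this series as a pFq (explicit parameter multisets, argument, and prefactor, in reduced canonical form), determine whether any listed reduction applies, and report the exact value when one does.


First insight: with t_0 = -7/3, k + 1/2 divides numerator and denominator alike; C = -7/3, x = -9/8 after cancelling.
Consecutive-term ratio: r(k) = (-9/8) * 1 / [(k+1)] - poly over poly, x = (-9/8) from leading terms; C = -7/3 at k = 0.

Reduced: x = -9/8, 0F0, upper = {-}, lower = {-}, C = -7/3. Verdict: this is the I5 exponential reduction (the 0F0 exponential series at x = -9/8). Sum: (-7/3) * e^(-9/8).


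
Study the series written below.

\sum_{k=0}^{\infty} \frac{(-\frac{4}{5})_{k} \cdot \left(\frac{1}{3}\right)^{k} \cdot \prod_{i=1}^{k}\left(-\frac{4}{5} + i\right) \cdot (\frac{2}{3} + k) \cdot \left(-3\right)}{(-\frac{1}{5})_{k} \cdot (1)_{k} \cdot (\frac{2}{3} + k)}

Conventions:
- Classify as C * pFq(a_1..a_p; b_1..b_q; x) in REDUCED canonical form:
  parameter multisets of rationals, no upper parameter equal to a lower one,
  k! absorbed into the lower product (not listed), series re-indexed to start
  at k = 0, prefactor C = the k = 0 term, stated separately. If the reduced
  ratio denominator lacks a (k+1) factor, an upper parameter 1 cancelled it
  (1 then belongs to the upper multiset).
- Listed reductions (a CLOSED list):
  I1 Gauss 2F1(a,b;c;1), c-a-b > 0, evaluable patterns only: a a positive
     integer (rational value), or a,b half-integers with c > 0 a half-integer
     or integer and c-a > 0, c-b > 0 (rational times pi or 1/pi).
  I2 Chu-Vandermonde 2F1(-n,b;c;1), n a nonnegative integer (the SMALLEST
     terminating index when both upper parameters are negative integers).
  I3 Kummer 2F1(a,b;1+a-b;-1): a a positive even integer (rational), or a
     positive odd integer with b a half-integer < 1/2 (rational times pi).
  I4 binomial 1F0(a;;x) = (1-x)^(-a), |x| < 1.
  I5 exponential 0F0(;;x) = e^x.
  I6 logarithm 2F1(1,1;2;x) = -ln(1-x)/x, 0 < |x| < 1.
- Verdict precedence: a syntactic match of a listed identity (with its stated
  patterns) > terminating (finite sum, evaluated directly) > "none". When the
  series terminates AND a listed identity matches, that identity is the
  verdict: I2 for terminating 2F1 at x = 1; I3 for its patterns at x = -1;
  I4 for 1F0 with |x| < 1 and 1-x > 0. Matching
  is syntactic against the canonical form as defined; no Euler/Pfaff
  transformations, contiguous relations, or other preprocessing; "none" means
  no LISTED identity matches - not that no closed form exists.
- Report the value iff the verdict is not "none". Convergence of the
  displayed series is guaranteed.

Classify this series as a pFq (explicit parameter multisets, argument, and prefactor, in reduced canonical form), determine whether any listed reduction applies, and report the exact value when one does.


Key step: t_0 = -3 here, and the factor k + 2/3 cancels (top and bottom), leaving prefactor -3.
Adjacent-term ratio: r(k) = \frac{1}{3} * (k-\frac{4}{5}) (k+\frac{1}{5}) / [(k-\frac{1}{5}) (k+1)] - rational in k, leading ratio \frac{1}{3}; with t_0 = -3, classification follows.

The series (x = \frac{1}{3}) is 2F1: upper {-\frac{4}{5}, \frac{1}{5}}, lower {-\frac{1}{5}}, prefactor -3. Verdict: none - at argument \frac{1}{3} the multisets {-\frac{4}{5}, \frac{1}{5}} ; {-\frac{1}{5}} match no listed identity.


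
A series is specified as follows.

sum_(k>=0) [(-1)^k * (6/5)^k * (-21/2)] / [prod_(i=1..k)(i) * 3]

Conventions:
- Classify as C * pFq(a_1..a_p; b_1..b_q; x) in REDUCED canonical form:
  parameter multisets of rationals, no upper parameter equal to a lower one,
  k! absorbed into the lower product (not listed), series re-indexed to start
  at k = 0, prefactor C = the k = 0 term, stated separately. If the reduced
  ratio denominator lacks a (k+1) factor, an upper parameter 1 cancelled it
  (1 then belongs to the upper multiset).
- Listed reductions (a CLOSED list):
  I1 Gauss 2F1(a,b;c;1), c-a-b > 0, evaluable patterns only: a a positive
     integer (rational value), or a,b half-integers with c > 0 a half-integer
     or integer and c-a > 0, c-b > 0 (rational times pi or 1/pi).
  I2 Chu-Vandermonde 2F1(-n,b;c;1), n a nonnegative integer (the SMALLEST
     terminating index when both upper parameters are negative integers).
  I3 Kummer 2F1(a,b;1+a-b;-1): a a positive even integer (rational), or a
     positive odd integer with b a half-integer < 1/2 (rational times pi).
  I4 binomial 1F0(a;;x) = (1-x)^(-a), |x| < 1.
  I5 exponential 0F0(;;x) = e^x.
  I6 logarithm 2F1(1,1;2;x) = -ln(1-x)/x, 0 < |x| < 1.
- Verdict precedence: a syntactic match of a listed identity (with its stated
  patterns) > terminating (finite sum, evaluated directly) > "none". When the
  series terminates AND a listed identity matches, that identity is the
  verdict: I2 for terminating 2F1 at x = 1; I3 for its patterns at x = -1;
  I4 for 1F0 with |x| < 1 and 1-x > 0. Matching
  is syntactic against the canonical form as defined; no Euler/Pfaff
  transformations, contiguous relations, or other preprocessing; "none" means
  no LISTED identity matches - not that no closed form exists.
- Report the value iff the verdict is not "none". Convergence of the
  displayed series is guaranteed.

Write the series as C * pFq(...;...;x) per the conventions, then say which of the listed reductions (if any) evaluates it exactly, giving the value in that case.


x = -6/5 here; the reduced form reads 0F0, upper {-}, lower {-}, C = -7/2. Verdict: the exponential series (I5) applies (the 0F0 exponential series at x = -6/5). Its exact value is (-7/2) * e^(-6/5).

Key step: with t_0 = -7/2, the constant factors (C = -7/2, x = -6/5) combine into one prefactor.
Consecutive-term ratio: r(k) = (-6/5) * 1 / [(k+1)] - rational; roots negated = parameters, x = (-6/5), C = -7/2.


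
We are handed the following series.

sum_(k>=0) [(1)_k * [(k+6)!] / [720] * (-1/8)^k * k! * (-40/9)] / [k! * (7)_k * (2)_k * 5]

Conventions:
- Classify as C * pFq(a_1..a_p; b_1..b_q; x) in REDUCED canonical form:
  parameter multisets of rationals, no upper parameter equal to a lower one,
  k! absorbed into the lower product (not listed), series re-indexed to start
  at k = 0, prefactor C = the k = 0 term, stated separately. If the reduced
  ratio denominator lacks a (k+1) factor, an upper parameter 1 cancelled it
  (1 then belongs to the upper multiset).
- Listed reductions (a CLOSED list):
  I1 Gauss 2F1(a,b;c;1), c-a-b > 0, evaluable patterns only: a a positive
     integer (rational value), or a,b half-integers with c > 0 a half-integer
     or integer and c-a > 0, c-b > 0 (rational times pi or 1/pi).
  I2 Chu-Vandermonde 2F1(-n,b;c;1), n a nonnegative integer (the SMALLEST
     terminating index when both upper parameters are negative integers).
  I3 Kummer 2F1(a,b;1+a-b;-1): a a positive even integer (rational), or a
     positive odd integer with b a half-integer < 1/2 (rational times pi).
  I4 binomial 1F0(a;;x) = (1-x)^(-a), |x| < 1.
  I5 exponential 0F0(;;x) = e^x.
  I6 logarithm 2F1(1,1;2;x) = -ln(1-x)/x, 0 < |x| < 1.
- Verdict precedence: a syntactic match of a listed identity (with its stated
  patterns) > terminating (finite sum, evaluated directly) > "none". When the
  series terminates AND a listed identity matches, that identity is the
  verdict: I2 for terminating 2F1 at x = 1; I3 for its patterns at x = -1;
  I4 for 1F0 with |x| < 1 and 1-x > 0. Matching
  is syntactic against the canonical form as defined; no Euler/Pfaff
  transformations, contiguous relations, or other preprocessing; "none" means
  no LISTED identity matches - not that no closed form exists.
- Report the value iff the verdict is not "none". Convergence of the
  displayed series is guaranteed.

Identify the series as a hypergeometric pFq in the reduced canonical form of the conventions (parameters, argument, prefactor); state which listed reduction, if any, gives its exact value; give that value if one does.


The series (x = -1/8) is 2F1: upper {1, 1}, lower {2}, prefactor -8/9. Verdict: logarithm (I6) matches (the logarithm: parameters (1,1;2), x = -1/8). Sum: (-64/9) * ln(9/8).

Key step: x = (-1/8) and the parameter 7 appears in both the upper and lower lists and cancels.
Adjacent-term ratio: r(k) = (-1/8) * (k+1) (k+1) / [(k+2) (k+1)] - rational; roots negated = parameters, x = (-1/8), C = -8/9.


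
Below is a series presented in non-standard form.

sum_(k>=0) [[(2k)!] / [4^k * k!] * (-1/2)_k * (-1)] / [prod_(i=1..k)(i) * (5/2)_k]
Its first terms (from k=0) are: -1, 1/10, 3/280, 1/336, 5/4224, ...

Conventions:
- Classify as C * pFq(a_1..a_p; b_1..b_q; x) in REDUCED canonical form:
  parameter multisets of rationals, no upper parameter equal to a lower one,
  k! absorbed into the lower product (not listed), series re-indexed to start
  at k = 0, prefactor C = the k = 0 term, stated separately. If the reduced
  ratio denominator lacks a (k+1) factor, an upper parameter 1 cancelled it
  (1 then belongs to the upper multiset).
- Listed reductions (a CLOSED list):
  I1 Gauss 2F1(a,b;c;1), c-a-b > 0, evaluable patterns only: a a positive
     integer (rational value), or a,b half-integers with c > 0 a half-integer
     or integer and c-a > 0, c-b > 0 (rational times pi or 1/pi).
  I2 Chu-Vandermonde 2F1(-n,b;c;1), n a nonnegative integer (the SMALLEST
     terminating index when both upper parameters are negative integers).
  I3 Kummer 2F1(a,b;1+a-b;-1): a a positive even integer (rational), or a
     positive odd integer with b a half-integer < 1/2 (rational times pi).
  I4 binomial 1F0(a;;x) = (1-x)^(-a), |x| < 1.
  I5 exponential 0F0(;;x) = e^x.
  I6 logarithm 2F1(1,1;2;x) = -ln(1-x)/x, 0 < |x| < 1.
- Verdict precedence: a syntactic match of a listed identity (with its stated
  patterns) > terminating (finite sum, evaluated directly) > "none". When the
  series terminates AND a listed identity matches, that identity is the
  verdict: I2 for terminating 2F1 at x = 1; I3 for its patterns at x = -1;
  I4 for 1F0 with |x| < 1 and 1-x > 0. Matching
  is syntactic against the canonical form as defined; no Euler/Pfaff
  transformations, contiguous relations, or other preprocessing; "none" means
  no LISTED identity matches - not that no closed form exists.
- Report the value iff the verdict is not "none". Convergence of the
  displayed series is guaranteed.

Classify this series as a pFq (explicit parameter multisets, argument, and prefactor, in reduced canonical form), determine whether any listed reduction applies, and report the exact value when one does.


Key step: with t_0 = -1, the (2k)!/(4^k k!) block (C = -1) is the Pochhammer (1/2)_k.
Term ratio: r(k) = 1 * (k-1/2) (k+1/2) / [(k+5/2) (k+1)] - rational in k. x = 1; t_0 = -1; negate the roots.

Reduced: x = 1, 2F1, upper = {-1/2, 1/2}, lower = {5/2}, C = -1. Verdict: Gauss's theorem I1 (half-integer case) matches (x = 1; upper {-1/2, 1/2} half-integers, c = 5/2 in the evaluable pattern). Hence: (-9/32) * pi.


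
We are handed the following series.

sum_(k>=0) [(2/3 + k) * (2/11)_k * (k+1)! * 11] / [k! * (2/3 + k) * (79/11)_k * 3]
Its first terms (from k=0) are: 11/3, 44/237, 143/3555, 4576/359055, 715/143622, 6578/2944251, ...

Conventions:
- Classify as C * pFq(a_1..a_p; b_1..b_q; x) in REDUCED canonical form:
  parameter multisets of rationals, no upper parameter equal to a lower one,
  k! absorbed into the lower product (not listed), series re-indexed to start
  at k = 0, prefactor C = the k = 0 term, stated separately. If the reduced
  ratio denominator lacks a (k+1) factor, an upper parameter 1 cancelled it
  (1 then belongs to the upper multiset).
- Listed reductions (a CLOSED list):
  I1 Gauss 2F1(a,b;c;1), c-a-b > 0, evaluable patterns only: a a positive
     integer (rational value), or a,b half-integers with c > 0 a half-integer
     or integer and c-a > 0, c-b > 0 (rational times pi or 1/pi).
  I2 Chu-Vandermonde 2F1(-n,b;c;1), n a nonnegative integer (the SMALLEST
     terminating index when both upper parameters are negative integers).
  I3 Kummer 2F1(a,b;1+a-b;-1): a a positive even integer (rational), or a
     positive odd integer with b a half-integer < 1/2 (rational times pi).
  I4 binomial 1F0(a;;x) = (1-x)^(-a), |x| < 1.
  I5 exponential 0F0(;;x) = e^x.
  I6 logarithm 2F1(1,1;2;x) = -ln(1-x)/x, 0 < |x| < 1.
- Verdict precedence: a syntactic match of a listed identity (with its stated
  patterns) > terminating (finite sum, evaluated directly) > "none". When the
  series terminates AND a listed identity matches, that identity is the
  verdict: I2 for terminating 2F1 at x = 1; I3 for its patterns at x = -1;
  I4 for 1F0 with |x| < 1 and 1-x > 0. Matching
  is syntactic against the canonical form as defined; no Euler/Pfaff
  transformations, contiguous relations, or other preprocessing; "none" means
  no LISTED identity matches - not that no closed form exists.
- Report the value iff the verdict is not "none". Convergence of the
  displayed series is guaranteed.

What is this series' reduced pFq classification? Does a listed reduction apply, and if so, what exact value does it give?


The tell: from the first term 11/3: striking the common factor k + 2/3 reduces the term (prefactor 11/3).
Ratio: r(k) = 1 * (k+2/11) (k+2) / [(k+79/11) (k+1)] - rational in k. x = 1; t_0 = 11/3; negate the roots.

Prefactor 11/3, argument 1: 2F1 with upper {2/11, 2} over lower {79/11}. Verdict: the Gauss summation I1 fires (x = 1: the Gamma ratio telescopes since c-a-b = 5 > 0 and a = 2 in Z>0). Sum: 646/165.


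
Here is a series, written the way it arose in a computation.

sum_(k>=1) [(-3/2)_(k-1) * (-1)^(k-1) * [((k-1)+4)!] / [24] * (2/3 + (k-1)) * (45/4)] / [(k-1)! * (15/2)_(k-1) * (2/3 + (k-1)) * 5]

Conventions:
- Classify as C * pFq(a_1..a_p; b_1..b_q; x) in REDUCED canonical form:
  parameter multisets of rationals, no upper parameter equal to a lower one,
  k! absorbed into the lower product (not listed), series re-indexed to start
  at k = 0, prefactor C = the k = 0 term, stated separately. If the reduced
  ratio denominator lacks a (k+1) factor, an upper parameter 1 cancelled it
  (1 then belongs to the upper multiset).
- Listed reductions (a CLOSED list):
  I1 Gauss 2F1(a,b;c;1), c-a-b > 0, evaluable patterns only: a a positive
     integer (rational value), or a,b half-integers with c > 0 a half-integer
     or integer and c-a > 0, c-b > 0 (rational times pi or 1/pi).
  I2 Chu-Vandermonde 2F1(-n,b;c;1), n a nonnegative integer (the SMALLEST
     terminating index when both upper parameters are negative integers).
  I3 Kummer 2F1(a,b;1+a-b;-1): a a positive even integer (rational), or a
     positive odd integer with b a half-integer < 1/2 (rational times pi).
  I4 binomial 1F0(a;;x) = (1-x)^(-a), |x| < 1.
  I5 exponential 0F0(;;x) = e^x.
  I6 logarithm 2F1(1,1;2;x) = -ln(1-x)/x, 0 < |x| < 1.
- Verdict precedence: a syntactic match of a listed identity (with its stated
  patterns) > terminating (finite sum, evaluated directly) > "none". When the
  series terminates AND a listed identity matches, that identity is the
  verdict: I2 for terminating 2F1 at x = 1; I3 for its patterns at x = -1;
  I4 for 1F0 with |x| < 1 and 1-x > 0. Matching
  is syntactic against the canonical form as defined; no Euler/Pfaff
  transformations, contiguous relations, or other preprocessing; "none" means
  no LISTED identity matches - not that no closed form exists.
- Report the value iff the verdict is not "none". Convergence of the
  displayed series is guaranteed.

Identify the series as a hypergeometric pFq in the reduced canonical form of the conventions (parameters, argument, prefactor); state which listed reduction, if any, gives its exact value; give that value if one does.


Reduced: x = -1, 2F1, upper = {-3/2, 5}, lower = {15/2}, C = 9/4. Verdict: the Kummer evaluation I3 applies (x = -1; c = 15/2 equals 1+a-b for upper {-3/2, 5}: listed pattern). Exact value: (405405/262144) * pi.

The tell: x = (-1) and the factorial ratio (C = 9/4, x = -1) (k+a-1)!/(a-1)! is a rising factorial (a)_k.
Step ratio: r(k) = (-1) * (k-3/2) (k+5) / [(k+15/2) (k+1)] ; factor over Q: parameters, x = (-1), and C = 9/4.


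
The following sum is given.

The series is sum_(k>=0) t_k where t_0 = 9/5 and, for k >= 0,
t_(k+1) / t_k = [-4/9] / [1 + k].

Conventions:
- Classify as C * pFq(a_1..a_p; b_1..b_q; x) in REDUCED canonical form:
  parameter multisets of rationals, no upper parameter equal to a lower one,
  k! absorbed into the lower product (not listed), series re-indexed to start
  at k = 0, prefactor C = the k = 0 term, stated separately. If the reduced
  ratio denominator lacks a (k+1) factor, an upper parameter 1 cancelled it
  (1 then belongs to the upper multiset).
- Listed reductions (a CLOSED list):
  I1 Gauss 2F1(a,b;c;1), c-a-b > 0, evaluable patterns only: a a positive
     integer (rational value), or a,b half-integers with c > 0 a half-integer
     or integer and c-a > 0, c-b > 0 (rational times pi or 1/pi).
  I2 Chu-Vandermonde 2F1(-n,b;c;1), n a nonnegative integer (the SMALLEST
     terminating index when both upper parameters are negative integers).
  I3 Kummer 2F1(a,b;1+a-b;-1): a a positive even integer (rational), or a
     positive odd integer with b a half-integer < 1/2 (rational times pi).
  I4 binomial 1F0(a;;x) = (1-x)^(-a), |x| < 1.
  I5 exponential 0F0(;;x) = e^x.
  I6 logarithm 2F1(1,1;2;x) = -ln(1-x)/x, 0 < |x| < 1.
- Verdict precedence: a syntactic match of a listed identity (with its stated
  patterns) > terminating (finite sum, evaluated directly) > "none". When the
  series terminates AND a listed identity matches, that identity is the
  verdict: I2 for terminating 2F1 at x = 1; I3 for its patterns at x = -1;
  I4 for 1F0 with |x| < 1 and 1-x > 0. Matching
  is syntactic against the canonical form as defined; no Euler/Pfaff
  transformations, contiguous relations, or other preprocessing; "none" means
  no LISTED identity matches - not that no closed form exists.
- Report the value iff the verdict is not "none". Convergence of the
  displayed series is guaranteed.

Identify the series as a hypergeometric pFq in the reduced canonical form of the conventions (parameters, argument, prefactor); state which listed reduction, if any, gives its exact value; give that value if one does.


x = -4/9 here; the reduced form reads 0F0, upper {-}, lower {-}, C = 9/5. Verdict: the I5 exponential reduction fires (the 0F0 exponential series at x = -4/9). Its exact value is (9/5) * e^(-4/9).

First insight: t_0 = 9/5 here, and the expanded ratio factors over Q; C = 9/5, x = -4/9, roots give parameters.
Adjacent-term ratio: r(k) = (-4/9) * 1 / [(k+1)] - rational in k, leading ratio (-4/9); with t_0 = 9/5, classification follows.


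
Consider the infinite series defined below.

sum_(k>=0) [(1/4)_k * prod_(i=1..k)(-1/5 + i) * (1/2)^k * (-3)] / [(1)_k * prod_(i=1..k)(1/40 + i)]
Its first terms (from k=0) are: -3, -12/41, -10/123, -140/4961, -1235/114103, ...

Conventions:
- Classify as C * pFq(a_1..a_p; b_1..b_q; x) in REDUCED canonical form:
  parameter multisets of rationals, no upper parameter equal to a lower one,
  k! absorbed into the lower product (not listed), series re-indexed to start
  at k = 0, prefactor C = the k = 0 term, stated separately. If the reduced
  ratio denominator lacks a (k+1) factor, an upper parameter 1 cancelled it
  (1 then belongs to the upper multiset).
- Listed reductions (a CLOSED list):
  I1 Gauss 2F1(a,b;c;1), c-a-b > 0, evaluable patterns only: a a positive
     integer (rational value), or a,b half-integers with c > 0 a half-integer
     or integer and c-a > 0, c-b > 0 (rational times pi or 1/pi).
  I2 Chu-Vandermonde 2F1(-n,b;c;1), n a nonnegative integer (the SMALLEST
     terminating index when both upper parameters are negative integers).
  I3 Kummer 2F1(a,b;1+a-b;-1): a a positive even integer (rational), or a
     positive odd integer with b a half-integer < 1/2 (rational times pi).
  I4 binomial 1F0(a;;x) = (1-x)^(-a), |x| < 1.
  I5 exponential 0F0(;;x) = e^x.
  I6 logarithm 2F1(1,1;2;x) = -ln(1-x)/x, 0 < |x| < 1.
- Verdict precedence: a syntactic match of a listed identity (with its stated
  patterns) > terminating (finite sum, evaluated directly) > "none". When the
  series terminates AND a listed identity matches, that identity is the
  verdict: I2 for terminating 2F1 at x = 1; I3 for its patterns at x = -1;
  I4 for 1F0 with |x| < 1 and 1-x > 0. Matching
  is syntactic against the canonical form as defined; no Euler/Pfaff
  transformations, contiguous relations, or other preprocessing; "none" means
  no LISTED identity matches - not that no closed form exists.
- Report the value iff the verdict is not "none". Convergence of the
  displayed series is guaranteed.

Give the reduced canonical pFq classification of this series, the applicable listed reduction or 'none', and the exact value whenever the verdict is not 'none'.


Canonical form: C = -3 times 2F1 with upper {1/4, 4/5}, lower {41/40}, x = 1/2. Verdict: none (x = 1/2): each listed identity misses the multisets {1/4, 4/5} ; {41/40}.

Key step: with t_0 = -3, (1)_k (prefactor -3) is k! itself.
Ratio: r(k) = (1/2) * (k+1/4) (k+4/5) / [(k+41/40) (k+1)] - rational in k. x = (1/2); t_0 = -3; negate the roots.


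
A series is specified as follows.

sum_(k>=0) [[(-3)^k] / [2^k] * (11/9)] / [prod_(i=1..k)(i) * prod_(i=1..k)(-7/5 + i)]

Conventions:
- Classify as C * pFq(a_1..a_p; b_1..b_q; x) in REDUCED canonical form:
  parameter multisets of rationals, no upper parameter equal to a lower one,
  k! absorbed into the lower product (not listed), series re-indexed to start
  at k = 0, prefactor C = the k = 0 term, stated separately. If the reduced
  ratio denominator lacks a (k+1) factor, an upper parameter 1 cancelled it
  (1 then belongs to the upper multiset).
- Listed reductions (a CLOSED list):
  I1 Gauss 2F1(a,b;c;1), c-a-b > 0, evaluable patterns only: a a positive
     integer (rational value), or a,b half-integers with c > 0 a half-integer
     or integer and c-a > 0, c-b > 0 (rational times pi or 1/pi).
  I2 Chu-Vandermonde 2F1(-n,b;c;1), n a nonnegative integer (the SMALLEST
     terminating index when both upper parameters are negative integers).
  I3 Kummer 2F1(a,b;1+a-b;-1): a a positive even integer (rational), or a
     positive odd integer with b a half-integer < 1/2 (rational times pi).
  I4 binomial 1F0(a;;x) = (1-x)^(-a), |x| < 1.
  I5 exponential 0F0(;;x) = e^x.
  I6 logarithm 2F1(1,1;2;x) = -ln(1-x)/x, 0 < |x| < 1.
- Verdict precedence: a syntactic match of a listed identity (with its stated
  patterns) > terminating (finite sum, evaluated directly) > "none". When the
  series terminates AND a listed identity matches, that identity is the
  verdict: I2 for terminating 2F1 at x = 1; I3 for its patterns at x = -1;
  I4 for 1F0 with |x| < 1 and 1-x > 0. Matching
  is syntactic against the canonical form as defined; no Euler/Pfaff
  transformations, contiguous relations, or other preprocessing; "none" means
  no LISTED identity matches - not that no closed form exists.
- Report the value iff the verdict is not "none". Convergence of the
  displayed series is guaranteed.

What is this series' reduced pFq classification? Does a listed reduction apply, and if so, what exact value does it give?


At argument -3/2: a 0F1 with upper {-}, lower {-2/5}, scaled by C = 11/9. Verdict: none - at argument -3/2 the multisets {-} ; {-2/5} match no listed identity.

The tell: with t_0 = 11/9, the lower running product (C = 11/9, x = -3/2) is a rising factorial.
Ratio: r(k) = (-3/2) * 1 / [(k-2/5) (k+1)] ; factor over Q: parameters, x = (-3/2), and C = 11/9.


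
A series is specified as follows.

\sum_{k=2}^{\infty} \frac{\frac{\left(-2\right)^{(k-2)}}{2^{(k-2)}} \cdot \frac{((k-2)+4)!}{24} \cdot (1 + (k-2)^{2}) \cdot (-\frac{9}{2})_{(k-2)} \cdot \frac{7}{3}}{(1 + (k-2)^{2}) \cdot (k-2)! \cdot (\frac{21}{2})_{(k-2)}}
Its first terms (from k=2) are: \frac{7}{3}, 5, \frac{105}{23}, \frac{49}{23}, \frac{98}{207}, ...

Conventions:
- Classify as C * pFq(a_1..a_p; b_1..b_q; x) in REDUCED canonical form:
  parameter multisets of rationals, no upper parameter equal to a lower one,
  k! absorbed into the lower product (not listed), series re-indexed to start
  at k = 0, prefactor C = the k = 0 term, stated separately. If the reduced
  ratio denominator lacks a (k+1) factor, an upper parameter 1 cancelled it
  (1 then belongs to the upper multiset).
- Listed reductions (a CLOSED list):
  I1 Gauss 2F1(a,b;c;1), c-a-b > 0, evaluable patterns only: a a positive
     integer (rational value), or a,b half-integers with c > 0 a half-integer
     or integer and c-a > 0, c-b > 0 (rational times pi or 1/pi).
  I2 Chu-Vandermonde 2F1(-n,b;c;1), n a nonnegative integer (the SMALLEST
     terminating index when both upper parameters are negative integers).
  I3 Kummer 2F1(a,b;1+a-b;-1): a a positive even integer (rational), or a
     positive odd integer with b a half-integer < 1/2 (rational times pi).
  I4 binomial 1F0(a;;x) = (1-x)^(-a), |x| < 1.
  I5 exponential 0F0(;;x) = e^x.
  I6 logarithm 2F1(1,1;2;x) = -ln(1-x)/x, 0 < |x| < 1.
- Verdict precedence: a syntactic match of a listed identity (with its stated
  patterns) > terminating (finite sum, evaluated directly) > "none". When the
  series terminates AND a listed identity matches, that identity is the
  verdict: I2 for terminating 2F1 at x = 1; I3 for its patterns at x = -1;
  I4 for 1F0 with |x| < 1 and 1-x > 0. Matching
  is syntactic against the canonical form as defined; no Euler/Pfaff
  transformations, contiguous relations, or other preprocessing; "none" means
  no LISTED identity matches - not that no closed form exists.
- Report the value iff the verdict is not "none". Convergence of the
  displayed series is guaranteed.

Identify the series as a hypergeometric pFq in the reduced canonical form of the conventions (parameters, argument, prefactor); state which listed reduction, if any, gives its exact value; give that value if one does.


Classification (C = \frac{7}{3}): 2F1 with upper {-\frac{9}{2}, 5}, lower {\frac{21}{2}}, argument x = -1. Verdict at x = -1: the Kummer evaluation I3 matches (x = -1; c = \frac{21}{2} equals 1+a-b for upper {-\frac{9}{2}, 5}: listed pattern). Value: \frac{4849845}{1048576} \cdot \pi.

Structural cue: x = -1 and the factorial ratio (prefactor 7/3) (k+a-1)!/(a-1)! is a rising factorial (a)_k.
Ratio: r(k) = -1 * (k-\frac{9}{2}) (k+5) / [(k+\frac{21}{2}) (k+1)] - poly over poly, x = -1 from leading terms; C = \frac{7}{3} at k = 0.


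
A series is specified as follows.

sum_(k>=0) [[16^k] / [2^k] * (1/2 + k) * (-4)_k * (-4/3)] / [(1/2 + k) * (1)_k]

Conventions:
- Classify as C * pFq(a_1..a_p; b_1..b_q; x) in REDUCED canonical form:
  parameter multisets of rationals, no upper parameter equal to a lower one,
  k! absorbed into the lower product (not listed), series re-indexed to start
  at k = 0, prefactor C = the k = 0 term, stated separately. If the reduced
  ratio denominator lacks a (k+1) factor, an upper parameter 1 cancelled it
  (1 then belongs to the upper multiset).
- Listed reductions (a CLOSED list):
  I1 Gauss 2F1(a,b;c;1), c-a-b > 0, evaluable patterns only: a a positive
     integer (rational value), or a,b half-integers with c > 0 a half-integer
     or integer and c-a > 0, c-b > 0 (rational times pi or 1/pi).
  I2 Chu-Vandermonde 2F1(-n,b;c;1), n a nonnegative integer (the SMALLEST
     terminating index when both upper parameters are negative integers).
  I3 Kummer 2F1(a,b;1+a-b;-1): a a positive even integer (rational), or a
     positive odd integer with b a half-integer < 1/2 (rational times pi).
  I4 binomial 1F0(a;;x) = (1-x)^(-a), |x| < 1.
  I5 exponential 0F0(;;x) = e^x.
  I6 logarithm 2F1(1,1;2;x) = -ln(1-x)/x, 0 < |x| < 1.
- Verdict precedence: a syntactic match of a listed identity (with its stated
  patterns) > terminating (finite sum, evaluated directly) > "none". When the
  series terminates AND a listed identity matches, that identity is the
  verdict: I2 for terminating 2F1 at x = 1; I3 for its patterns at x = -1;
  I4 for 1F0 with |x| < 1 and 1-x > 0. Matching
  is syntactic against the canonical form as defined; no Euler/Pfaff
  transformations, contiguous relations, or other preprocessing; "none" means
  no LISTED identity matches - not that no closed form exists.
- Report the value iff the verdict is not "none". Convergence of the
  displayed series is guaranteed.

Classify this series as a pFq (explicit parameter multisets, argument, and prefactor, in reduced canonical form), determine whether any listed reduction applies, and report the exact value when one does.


With C = -4/3: the canonical form is 1F0(-4; -; 8). Verdict: terminating - upper -4 stops the sum at k = 4; the 5 terms are added exactly. Value: -9604/3.

Key step: with t_0 = -4/3, the two k-th powers (C = -4/3) combine into one argument.
Adjacent-term ratio: r(k) = 8 * (k-4) / [(k+1)] ; factor over Q: parameters, x = 8, and C = -4/3.


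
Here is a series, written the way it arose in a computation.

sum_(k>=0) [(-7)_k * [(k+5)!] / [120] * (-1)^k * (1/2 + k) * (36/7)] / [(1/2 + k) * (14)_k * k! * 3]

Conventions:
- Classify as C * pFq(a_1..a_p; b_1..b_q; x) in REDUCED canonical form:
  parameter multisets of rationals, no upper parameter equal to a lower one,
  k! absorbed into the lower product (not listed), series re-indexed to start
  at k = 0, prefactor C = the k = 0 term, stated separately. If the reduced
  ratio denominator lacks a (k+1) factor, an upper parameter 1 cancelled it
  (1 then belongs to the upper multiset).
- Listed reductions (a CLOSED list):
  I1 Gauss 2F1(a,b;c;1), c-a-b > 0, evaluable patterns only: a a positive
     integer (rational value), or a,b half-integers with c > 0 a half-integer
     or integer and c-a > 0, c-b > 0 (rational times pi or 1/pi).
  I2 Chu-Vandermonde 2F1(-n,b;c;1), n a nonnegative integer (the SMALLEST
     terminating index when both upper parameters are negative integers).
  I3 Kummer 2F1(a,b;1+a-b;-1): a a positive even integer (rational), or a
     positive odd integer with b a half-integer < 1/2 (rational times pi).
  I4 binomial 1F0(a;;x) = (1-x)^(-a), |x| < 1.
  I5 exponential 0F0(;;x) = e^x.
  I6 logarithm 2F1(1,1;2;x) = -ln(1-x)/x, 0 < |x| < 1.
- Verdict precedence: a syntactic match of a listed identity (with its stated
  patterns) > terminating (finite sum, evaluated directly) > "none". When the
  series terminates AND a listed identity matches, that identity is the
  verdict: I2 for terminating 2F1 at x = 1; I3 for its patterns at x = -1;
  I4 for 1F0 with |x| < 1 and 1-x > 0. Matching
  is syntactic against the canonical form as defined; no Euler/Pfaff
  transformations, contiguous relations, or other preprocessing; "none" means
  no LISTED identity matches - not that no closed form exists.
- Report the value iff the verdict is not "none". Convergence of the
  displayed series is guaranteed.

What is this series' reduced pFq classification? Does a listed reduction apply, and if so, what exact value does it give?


At argument -1: a 2F1 with upper {-7, 6}, lower {14}, scaled by C = 12/7. Verdict (x = -1): Kummer's theorem (I3) applies (x = -1; c = 14 equals 1+a-b for upper {-7, 6}: listed pattern). Sum: 858/35.

First insight: t_0 = 12/7 here, and striking the common factor k + 1/2 reduces the term (C = 12/7, x = -1).
Consecutive-term ratio: r(k) = (-1) * (k-7) (k+6) / [(k+14) (k+1)] - rational in k. x = (-1); t_0 = 12/7; negate the roots.


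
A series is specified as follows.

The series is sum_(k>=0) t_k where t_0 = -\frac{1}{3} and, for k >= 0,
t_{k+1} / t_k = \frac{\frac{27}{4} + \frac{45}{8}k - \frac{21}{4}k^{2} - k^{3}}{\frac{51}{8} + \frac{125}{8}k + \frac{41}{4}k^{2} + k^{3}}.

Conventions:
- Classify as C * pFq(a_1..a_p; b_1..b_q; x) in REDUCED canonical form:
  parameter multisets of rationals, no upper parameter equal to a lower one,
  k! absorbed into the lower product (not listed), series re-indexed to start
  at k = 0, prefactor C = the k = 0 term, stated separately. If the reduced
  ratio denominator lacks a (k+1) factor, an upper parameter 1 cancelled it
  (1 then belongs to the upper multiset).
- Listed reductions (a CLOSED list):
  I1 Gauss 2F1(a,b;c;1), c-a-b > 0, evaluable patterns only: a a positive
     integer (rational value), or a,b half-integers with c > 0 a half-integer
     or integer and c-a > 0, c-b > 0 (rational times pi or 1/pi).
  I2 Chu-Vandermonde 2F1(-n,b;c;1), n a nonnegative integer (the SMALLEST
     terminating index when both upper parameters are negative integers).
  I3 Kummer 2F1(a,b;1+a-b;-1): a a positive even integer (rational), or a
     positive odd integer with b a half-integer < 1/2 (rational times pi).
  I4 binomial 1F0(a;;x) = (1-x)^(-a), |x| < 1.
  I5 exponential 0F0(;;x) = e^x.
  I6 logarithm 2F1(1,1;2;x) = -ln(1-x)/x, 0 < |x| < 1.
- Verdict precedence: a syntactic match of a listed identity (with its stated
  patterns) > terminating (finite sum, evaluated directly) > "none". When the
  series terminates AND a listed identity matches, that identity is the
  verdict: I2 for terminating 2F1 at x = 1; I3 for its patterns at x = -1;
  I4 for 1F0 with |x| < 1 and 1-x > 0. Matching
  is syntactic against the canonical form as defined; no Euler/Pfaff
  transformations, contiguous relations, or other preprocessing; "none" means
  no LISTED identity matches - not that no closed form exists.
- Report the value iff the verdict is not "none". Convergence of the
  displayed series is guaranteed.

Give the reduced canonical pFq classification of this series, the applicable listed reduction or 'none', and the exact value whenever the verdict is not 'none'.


At argument -1: a 2F1 with upper {-\frac{3}{2}, 6}, lower {\frac{17}{2}}, scaled by C = -\frac{1}{3}. Verdict (x = -1): the Kummer evaluation I3 applies (x = -1; c = \frac{17}{2} equals 1+a-b for upper {-\frac{3}{2}, 6}: listed pattern). Hence: -\frac{143}{192}.

The tell: with t_0 = -\frac{1}{3}, the parameter 3/4 appears in both the upper and lower lists and cancels.
Step ratio: r(k) = -1 * (k-\frac{3}{2}) (k+6) / [(k+\frac{17}{2}) (k+1)] - rational in k, leading ratio -1; with t_0 = -\frac{1}{3}, classification follows.


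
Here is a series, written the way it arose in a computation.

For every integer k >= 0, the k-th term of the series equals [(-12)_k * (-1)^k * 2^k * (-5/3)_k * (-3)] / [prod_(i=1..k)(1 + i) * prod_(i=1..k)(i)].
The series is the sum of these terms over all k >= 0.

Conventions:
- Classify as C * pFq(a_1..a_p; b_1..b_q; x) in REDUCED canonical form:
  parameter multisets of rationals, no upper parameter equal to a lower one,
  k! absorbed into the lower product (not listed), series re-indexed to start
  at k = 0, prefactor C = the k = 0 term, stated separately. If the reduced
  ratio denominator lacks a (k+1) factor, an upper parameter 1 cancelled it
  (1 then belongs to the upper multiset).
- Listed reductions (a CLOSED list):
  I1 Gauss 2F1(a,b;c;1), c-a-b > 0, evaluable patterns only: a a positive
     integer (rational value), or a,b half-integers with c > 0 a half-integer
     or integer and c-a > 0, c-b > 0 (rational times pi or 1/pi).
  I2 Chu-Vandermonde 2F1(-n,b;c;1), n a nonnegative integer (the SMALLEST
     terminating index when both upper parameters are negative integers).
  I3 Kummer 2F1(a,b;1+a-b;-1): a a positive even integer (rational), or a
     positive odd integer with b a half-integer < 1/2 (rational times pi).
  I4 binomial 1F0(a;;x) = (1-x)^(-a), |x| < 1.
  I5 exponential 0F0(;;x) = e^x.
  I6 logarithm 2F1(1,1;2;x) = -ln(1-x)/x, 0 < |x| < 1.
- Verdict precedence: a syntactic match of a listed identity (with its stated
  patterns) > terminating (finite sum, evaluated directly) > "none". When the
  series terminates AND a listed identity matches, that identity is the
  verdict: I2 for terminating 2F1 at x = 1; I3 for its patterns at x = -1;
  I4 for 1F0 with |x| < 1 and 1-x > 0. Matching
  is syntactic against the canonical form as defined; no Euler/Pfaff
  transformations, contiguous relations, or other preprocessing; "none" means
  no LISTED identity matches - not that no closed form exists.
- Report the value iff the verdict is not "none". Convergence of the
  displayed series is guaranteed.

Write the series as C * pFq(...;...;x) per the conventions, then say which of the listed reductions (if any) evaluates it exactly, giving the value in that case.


At argument -2: a 2F1 with upper {-12, -5/3}, lower {2}, scaled by C = -3. Verdict: terminating (-12 upstairs). 13 nonzero terms in all; added directly. Exact value: -35451277991/43046721.

First insight: x = (-2) and the lower running product (C = -3, x = -2) is a rising factorial.
Ratio: r(k) = (-2) * (k-12) (k-5/3) / [(k+2) (k+1)] ; factor over Q: parameters, x = (-2), and C = -3.


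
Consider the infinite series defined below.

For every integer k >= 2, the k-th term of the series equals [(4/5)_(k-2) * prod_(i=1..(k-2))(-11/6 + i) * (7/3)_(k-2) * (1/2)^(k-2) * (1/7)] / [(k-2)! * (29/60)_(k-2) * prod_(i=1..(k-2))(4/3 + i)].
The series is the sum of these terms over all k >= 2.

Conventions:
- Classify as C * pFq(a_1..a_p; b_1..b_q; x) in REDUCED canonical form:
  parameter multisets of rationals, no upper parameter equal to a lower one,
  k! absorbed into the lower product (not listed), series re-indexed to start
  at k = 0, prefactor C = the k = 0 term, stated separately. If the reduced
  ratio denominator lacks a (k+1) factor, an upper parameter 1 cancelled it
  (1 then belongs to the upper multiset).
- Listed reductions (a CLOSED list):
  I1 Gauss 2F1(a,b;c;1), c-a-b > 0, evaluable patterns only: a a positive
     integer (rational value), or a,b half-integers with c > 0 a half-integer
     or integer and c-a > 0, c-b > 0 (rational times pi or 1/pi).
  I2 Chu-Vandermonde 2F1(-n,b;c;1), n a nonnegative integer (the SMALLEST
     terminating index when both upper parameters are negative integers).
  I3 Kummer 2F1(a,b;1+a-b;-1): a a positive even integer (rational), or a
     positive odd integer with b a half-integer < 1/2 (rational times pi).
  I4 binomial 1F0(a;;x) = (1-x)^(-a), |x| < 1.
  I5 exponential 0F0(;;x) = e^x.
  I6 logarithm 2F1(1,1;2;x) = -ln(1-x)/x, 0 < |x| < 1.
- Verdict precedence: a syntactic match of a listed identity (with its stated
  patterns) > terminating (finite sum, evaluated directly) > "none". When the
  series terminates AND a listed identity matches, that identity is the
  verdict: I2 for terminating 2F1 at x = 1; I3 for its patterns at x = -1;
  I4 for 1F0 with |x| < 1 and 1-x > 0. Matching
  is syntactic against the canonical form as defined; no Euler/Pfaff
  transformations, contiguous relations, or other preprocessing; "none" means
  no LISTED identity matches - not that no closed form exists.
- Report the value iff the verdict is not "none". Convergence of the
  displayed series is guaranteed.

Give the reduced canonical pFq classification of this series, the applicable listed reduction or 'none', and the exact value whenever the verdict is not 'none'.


This is 1/7 * 2F1(-5/6, 4/5; 29/60; 1/2) in reduced canonical form. Verdict: none (x = 1/2): each listed identity misses the multisets {-5/6, 4/5} ; {29/60}.

Key step: x = (1/2) and the running product (C = 1/7) telescopes to a rising factorial.
Adjacent-term ratio: r(k) = (1/2) * (k-5/6) (k+4/5) / [(k+29/60) (k+1)] - rational in k, leading ratio (1/2); with t_0 = 1/7, classification follows.
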